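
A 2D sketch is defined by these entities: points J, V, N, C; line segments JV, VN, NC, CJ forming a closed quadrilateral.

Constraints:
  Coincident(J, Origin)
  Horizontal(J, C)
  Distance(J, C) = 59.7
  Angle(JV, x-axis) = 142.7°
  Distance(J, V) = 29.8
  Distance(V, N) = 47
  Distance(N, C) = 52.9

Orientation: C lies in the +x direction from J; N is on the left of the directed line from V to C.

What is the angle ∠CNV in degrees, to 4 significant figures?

117.2°

Checks: |VN| = 47.00 ✓; |NC| = 52.90 ✓.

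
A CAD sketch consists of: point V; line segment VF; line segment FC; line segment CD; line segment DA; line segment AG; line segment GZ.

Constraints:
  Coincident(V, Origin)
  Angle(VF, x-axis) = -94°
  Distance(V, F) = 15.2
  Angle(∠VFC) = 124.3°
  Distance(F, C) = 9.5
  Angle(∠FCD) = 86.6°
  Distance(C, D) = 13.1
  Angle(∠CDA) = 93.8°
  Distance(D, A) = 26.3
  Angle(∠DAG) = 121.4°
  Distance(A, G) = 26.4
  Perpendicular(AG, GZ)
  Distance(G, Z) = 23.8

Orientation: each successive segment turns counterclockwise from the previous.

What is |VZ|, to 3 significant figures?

34.4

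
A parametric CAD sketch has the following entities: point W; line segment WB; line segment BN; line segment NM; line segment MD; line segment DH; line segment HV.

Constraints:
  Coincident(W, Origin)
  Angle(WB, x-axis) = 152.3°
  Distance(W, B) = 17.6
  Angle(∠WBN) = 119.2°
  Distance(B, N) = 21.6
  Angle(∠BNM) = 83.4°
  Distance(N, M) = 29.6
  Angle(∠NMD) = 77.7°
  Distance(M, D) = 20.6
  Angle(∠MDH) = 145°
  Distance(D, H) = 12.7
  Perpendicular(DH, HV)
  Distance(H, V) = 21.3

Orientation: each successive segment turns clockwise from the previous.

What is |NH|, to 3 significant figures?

32.8

W is at the origin; WB runs at 152.3° with length 17.6, so B = (-15.6, 8.18). ∠WBN = 119.2° gives BN at 91.5° from the x-axis; with |BN| = 21.6, N = (-16.1, 29.8). ∠BNM = 83.4° gives NM at -5.10° from the x-axis; with |NM| = 29.6, M = (13.3, 27.1). ∠NMD = 77.7° gives MD at -107° from the x-axis; with |MD| = 20.6, D = (7.17, 7.49). ∠MDH = 145.0° gives DH at -142° from the x-axis; with |DH| = 12.7, H = (-2.89, -0.264). Then |NH| = |H − N| = 32.8.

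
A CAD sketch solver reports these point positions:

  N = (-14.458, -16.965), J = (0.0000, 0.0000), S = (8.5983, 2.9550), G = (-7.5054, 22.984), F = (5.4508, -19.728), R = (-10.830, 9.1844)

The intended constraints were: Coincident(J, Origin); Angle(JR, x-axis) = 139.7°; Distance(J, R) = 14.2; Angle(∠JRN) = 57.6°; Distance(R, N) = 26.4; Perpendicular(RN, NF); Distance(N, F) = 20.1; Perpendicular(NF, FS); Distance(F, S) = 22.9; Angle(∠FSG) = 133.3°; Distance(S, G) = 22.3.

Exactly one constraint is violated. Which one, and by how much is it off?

Distance(S, G) = 22.3 — off by 3.40.

J = (0.00, 0.00) ✓; JR at 139.7° ✓; |JR| = 14.20 ✓; ∠JRN = 57.60° ✓; |RN| = 26.40 ✓; ∠(RN, NF) = 90.00° ✓; |NF| = 20.10 ✓; ∠(NF, FS) = 90.00° ✓; |FS| = 22.90 ✓; ∠FSG = 133.3° ✓; |SG| = 25.70 ✗.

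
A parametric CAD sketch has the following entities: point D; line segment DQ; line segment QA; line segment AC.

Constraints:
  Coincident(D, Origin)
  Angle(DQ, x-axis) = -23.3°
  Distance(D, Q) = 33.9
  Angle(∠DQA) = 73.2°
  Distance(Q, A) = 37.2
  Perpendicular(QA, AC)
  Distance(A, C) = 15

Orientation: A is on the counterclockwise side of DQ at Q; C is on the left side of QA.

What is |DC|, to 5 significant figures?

32.488

∠DQA = 73.2°, so QA runs at -23.3° + (180° − 73.2°) = 83.500° from the x-axis; with |QA| = 37.2, A = Q + 37.2·(cos 83.500°, sin 83.500°) = (35.346, 23.552). The perpendicularity gives AC at right angles to QA; with |AC| = 15.0 on the left of QA, C = A + 15.0·(-0.99357, 0.11320) = (20.443, 25.250). Then |DC| = |C − D| = 32.488.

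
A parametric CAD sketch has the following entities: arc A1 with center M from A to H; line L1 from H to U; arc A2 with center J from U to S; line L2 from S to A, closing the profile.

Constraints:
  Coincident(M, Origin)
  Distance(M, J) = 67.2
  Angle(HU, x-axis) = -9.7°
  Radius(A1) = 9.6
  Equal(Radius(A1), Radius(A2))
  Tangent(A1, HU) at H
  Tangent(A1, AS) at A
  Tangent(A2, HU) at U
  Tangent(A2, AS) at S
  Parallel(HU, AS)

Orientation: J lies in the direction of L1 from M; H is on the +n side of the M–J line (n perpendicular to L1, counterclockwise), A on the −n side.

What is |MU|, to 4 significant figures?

67.88

The slot axis is L1's direction at -9.7°, so u = (cos -9.7°, sin -9.7°) = (0.9857, -0.1685) and n = (−sin -9.7°, cos -9.7°) = (0.1685, 0.9857). M is at the origin and J lies 67.2 along u from M, so J = 67.2·u = (66.24, -11.32). Tangency of A1 to both parallel lines with radius 9.6 puts H and A at M ± 9.6·n: H = (1.617, 9.463), A = (-1.617, -9.463). Equal radii place U and S the same way about J: U = J + 9.6·n = (67.86, -1.860), S = J − 9.6·n = (64.62, -20.79). Then |MU| = |U − M| = 67.88.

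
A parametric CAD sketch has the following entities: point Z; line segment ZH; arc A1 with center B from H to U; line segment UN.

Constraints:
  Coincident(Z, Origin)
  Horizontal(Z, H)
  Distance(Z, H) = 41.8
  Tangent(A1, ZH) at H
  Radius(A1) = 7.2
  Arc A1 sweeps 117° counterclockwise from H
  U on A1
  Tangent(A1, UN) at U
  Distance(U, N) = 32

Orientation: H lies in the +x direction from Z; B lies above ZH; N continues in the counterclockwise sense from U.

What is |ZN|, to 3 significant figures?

51.5

On A1, H sits at bearing -90° from B; a 117° counterclockwise sweep puts U at bearing 27°, so U = B + 7.2·(cos 27°, sin 27°) = (48.2, 10.5). The tangent condition forces BU to be normal to UN, so UN runs along (−sin 27°, cos 27°); with |UN| = 32.0, N = (33.7, 39.0). Then |ZN| = |N − Z| = 51.5.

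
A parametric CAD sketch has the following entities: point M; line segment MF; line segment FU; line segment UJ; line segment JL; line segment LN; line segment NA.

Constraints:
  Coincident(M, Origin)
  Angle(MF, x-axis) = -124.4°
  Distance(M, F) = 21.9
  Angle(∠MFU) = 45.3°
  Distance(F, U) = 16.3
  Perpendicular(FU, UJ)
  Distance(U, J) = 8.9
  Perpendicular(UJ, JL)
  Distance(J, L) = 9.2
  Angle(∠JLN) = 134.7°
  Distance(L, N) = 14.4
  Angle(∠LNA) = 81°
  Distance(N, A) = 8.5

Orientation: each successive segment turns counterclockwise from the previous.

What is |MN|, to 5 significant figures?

25.009

M is at the origin; MF runs at -124.4° with length 21.9, so F = (-12.373, -18.070). ∠MFU = 45.3° gives FU at 10.300° from the x-axis; with |FU| = 16.3, U = (3.6645, -15.156). The perpendicularity gives UJ at right angles to FU, so UJ runs at 100.30°; with |UJ| = 8.9, J = (2.0732, -6.3989). UJ is perpendicular to JL, so JL runs at -169.70°; with |JL| = 9.2, L = (-6.9785, -8.0439). ∠JLN = 134.7° gives LN at -124.40° from the x-axis; with |LN| = 14.4, N = (-15.114, -19.926). Then |MN| = |N − M| = 25.009.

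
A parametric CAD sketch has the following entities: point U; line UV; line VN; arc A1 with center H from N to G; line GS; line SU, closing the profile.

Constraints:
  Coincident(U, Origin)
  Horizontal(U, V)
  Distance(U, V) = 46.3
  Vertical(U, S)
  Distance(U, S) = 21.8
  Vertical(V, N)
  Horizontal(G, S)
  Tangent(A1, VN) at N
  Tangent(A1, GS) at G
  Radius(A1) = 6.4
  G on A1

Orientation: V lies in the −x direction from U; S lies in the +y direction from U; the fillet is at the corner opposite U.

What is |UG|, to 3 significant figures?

45.5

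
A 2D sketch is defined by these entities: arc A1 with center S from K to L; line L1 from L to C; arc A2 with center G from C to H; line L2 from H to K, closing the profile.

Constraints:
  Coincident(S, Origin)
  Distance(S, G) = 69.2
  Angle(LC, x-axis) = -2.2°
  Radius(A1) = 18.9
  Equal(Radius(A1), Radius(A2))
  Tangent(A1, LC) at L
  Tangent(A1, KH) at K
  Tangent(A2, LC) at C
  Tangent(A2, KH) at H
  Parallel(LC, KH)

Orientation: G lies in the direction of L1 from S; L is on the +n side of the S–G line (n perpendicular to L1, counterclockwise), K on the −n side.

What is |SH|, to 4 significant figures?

71.73

The slot axis is L1's direction at -2.2°, so u = (cos -2.2°, sin -2.2°) = (0.9993, -0.03839) and n = (−sin -2.2°, cos -2.2°) = (0.03839, 0.9993). S is at the origin and G lies 69.2 along u from S, so G = 69.2·u = (69.15, -2.656). Tangency of A1 to both parallel lines with radius 18.9 puts L and K at S ± 18.9·n: L = (0.7255, 18.89), K = (-0.7255, -18.89). Equal radii place C and H the same way about G: C = G + 18.9·n = (69.87, 16.23), H = G − 18.9·n = (68.42, -21.54). Then |SH| = |H − S| = 71.73.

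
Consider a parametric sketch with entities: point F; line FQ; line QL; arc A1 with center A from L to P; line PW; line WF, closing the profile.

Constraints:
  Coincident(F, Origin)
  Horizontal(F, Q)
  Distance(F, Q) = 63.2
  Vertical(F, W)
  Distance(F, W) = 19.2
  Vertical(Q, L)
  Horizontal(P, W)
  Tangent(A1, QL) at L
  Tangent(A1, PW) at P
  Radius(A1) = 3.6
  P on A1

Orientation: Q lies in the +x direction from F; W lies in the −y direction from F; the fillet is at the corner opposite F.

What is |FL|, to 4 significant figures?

65.10

F is at the origin; FQ is horizontal with |FQ| = 63.2 and Q on the +x side, so Q = (63.20, 0.000). FW is vertical with |FW| = 19.2 and W on the −y side, so W = (0.000, -19.20). The virtual corner opposite F is at (63.20, -19.20). Tangency of A1 to QL means the radius AL is perpendicular to QL and A1 meets PW tangentially, so AP is at right angles to PW, with radius 3.6, so the center A sits 3.6 in from both sides at A = (59.60, -15.60). That places the tangent points at L = (63.20, -15.60) on QL and P = (59.60, -19.20) on PW. Then |FL| = |L − F| = 65.10.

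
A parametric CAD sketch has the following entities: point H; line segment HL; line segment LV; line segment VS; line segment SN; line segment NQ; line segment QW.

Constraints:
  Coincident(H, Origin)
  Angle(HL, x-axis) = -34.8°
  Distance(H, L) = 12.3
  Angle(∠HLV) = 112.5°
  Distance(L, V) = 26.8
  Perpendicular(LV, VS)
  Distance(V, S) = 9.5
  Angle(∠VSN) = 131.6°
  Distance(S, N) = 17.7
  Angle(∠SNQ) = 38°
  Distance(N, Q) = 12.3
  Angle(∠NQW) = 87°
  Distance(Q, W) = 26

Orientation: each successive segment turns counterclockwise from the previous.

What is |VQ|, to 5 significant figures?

14.322

H is at the origin; HL runs at -34.8° with length 12.3, so L = (10.100, -7.0198). ∠HLV = 112.5° gives LV at 32.700° from the x-axis; with |LV| = 26.8, V = (32.653, 7.4587). LV ⟂ VS, so VS runs at 122.70°; with |VS| = 9.5, S = (27.520, 15.453). ∠VSN = 131.6° gives SN at 171.10° from the x-axis; with |SN| = 17.7, N = (10.033, 18.191). ∠SNQ = 38.0° gives NQ at -46.900° from the x-axis; with |NQ| = 12.3, Q = (18.438, 9.2104). Then |VQ| = |Q − V| = 14.322.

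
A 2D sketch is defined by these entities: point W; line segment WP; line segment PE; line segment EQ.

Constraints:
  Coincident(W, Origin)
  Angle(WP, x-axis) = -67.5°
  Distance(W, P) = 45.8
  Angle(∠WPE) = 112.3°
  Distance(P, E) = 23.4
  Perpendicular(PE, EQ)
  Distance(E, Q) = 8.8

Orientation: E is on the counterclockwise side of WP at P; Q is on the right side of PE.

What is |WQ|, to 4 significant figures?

65.44

W is at the origin; WP runs at -67.5° with length 45.8, so P = 45.8·(cos -67.5°, sin -67.5°) = (17.53, -42.31). ∠WPE = 112.3°, so PE runs at -67.5° + (180° − 112.3°) = 0.2000° from the x-axis; with |PE| = 23.4, E = P + 23.4·(cos 0.2000°, sin 0.2000°) = (40.93, -42.23). PE ⟂ EQ; with |EQ| = 8.8 on the right of PE, Q = E + 8.8·(0.003491, -1.000) = (40.96, -51.03). Then |WQ| = |Q − W| = 65.44.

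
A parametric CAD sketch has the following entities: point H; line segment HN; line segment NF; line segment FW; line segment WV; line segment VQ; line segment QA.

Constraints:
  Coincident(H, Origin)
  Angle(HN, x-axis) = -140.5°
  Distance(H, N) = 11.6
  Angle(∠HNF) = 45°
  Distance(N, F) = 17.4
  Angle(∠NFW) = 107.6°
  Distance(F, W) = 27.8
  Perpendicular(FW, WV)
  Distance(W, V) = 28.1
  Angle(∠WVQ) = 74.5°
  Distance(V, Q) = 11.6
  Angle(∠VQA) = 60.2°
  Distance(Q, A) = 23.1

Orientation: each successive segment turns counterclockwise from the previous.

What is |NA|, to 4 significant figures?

39.10

H is at the origin; HN runs at -140.5° with length 11.6, so N = (-8.951, -7.379). ∠HNF = 45.0° gives NF at -5.500° from the x-axis; with |NF| = 17.4, F = (8.369, -9.046). ∠NFW = 107.6° gives FW at 66.90° from the x-axis; with |FW| = 27.8, W = (19.28, 16.52). The perpendicularity gives WV at right angles to FW, so WV runs at 156.9°; with |WV| = 28.1, V = (-6.571, 27.55). ∠WVQ = 74.5° gives VQ at -97.60° from the x-axis; with |VQ| = 11.6, Q = (-8.105, 16.05). ∠VQA = 60.2° gives QA at 22.20° from the x-axis; with |QA| = 23.1, A = (13.28, 24.78). Then |NA| = |A − N| = 39.10.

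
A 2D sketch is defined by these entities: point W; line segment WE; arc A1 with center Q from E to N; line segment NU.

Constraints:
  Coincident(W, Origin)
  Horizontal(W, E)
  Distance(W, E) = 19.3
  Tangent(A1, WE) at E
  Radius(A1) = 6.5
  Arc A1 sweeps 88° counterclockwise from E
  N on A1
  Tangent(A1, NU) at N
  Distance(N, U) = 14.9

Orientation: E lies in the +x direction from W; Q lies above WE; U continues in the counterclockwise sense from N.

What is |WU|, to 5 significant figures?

33.771

W is at the origin; W and E share the same y with |WE| = 19.3 and E on the +x side, so E = (19.300, 0.0000). Since A1 is tangent to WE there, QE ⟂ WE, so Q = E + (0, 6.5) = (19.300, 6.5000). On A1, E sits at bearing -90° from Q; an 88° counterclockwise sweep puts N at bearing -2°, so N = Q + 6.5·(cos -2°, sin -2°) = (25.796, 6.2732). A1 meets NU tangentially, so QN is at right angles to NU, so NU runs along (−sin -2°, cos -2°); with |NU| = 14.9, U = (26.316, 21.164). Then |WU| = |U − W| = 33.771.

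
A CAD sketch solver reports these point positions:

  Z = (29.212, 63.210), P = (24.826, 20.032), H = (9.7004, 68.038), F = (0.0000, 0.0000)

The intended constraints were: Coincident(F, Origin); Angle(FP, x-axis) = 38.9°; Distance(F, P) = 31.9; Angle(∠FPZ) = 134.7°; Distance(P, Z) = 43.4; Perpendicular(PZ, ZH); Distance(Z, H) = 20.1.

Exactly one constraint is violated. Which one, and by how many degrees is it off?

Perpendicular(PZ, ZH) — off by 8.10°.

F = (0.00, 0.00) ✓; FP at 38.90° ✓; |FP| = 31.90 ✓; ∠FPZ = 134.7° ✓; |PZ| = 43.40 ✓; ∠(PZ, ZH) = 81.90° ✗; |ZH| = 20.10 ✓.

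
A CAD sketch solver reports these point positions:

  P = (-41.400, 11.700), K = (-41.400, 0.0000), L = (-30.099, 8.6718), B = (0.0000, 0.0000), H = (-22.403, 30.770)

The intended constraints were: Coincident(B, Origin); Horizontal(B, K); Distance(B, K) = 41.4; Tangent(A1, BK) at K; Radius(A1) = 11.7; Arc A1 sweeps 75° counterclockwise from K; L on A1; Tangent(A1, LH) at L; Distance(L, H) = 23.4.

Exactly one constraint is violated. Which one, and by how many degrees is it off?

Tangent(A1, LH) at L — off by 4.20°.

B = (0.00, 0.00) ✓; B.y = 0.00, K.y = 0.00 ✓; |BK| = 41.40 ✓; ∠(PK, KB) = 90.00° ✓; |PK| = 11.70 ✓; bearing(P→L) − bearing(P→K) = 75.00° ✓; |PL| = 11.70 ✓; ∠(PL, LH) = 94.20° ✗; |LH| = 23.40 ✓.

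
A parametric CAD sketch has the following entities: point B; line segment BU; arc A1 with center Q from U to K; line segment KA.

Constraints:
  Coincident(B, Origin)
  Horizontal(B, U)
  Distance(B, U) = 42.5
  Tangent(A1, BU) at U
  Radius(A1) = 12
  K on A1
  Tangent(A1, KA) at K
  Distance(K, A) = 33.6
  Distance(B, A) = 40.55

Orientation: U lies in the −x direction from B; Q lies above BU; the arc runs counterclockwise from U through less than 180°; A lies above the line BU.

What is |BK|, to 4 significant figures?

32.43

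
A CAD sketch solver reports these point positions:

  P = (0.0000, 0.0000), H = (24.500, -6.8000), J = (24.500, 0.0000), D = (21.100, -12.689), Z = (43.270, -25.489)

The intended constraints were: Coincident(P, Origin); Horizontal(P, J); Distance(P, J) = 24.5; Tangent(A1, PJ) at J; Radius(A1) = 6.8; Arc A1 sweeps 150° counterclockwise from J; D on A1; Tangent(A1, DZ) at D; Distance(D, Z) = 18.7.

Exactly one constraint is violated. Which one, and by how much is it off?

Distance(D, Z) = 18.7 — off by 6.90.

P = (0.00, 0.00) ✓; P.y = 0.00, J.y = 0.00 ✓; |PJ| = 24.50 ✓; ∠(HJ, JP) = 90.00° ✓; |HJ| = 6.800 ✓; bearing(H→D) − bearing(H→J) = 150.0° ✓; |HD| = 6.800 ✓; ∠(HD, DZ) = 90.00° ✓; |DZ| = 25.60 ✗.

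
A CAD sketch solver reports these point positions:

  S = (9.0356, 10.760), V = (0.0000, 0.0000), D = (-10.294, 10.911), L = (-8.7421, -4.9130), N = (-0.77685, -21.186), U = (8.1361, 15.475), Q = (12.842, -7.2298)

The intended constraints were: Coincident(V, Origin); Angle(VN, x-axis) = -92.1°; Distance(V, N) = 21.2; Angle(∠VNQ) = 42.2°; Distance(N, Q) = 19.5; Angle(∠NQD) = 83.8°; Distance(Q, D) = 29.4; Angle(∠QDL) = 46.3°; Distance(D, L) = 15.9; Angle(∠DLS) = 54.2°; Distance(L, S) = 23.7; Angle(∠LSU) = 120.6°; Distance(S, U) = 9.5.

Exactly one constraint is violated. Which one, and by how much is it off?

Distance(S, U) = 9.5 — off by 4.70.

V = (0.00, 0.00) ✓; VN at -92.10° ✓; |VN| = 21.20 ✓; ∠VNQ = 42.20° ✓; |NQ| = 19.50 ✓; ∠NQD = 83.80° ✓; |QD| = 29.40 ✓; ∠QDL = 46.30° ✓; |DL| = 15.90 ✓; ∠DLS = 54.20° ✓; |LS| = 23.70 ✓; ∠LSU = 120.6° ✓; |SU| = 4.800 ✗.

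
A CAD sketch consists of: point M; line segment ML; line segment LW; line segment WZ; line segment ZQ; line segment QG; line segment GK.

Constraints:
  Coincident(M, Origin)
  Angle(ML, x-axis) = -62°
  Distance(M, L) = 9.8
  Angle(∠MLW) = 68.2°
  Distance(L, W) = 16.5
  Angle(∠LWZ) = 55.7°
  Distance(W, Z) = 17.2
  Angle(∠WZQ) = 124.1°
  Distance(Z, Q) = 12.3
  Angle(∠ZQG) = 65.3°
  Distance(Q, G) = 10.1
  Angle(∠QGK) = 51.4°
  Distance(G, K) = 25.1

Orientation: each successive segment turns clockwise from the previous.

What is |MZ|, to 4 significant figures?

6.012

M is at the origin; ML runs at -62.0° with length 9.8, so L = (4.601, -8.653). ∠MLW = 68.2° gives LW at -173.8° from the x-axis; with |LW| = 16.5, W = (-11.80, -10.43). ∠LWZ = 55.7° gives WZ at 61.90° from the x-axis; with |WZ| = 17.2, Z = (-3.701, 4.738). Then |MZ| = |Z − M| = 6.012.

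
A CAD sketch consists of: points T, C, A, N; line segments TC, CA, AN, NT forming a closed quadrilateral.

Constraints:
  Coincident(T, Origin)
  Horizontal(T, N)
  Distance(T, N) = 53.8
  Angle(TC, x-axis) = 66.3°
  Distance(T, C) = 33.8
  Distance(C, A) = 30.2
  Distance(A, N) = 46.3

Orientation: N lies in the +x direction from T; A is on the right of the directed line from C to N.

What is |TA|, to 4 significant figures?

7.643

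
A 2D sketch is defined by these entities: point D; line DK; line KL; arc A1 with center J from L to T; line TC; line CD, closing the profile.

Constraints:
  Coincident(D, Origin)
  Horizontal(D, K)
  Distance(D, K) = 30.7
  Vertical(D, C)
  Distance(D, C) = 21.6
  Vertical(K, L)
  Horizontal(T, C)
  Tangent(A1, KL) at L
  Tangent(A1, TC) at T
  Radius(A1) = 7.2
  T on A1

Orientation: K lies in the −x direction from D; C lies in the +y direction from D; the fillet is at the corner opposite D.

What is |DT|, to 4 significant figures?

31.92

The virtual corner opposite D is at (-30.70, 21.60). Tangency of A1 to KL means the radius JL is perpendicular to KL and tangency of A1 to TC means the radius JT is perpendicular to TC, with radius 7.2, so the center J sits 7.2 in from both sides at J = (-23.50, 14.40). That places the tangent points at L = (-30.70, 14.40) on KL and T = (-23.50, 21.60) on TC. Then |DT| = |T − D| = 31.92.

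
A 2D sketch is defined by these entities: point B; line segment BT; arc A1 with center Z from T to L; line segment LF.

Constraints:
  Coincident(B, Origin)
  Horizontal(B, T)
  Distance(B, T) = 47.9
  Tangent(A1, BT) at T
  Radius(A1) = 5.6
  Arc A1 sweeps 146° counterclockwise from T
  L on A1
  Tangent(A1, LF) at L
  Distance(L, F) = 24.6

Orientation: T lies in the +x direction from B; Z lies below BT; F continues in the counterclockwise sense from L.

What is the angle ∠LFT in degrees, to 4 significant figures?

20.27°

On A1, T sits at bearing 90° from Z; a 146° counterclockwise sweep puts L at bearing 236°, so L = Z + 5.6·(cos 236°, sin 236°) = (44.77, -10.24). A1 meets LF tangentially, so ZL is at right angles to LF, so LF runs along (−sin 236°, cos 236°); with |LF| = 24.6, F = (65.16, -24.00). Then cos ∠LFT = FL·FT / (|FL||FT|), giving 20.27°.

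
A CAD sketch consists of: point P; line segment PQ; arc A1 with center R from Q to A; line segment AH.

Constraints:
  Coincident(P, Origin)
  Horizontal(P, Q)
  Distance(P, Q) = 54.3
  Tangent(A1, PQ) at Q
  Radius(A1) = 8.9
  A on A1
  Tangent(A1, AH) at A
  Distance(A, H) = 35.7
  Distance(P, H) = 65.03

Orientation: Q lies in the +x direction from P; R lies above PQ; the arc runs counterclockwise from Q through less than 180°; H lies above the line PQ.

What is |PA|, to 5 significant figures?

63.621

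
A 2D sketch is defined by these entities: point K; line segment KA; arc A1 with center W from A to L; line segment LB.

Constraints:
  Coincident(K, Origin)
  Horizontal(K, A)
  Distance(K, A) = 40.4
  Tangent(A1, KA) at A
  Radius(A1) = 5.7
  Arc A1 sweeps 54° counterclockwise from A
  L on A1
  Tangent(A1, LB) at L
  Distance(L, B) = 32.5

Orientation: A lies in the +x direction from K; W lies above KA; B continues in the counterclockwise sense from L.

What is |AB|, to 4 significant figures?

37.19

On A1, A sits at bearing -90° from W; a 54° counterclockwise sweep puts L at bearing -36°, so L = W + 5.7·(cos -36°, sin -36°) = (45.01, 2.350). A1 meets LB tangentially, so WL is at right angles to LB, so LB runs along (−sin -36°, cos -36°); with |LB| = 32.5, B = (64.11, 28.64). Then |AB| = |B − A| = 37.19.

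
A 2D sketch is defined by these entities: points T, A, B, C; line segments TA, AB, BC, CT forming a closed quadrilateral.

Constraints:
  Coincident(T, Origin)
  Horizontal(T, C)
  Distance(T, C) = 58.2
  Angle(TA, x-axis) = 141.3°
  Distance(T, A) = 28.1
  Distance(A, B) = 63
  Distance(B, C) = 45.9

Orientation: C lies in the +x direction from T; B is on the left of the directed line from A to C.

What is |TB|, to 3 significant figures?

54.7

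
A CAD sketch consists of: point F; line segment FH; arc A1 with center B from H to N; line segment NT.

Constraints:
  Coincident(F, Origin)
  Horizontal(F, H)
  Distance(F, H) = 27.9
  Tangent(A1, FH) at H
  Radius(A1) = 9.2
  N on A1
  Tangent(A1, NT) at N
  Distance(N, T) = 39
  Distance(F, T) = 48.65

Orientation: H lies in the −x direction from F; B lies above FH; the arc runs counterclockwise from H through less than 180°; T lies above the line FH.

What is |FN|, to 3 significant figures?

20.4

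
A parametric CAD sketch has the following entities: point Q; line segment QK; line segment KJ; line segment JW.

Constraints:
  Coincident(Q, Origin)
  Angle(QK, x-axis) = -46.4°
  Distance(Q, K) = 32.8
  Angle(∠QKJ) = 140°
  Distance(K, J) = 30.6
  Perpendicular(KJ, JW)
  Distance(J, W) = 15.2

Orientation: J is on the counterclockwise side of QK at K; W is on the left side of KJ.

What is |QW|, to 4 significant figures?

56.04

Q is at the origin; QK runs at -46.4° with length 32.8, so K = 32.8·(cos -46.4°, sin -46.4°) = (22.62, -23.75). ∠QKJ = 140.0°, so KJ runs at -46.4° + (180° − 140.0°) = -6.400° from the x-axis; with |KJ| = 30.6, J = K + 30.6·(cos -6.400°, sin -6.400°) = (53.03, -27.16). The perpendicularity gives JW at right angles to KJ; with |JW| = 15.2 on the left of KJ, W = J + 15.2·(0.1115, 0.9938) = (54.72, -12.06). Then |QW| = |W − Q| = 56.04.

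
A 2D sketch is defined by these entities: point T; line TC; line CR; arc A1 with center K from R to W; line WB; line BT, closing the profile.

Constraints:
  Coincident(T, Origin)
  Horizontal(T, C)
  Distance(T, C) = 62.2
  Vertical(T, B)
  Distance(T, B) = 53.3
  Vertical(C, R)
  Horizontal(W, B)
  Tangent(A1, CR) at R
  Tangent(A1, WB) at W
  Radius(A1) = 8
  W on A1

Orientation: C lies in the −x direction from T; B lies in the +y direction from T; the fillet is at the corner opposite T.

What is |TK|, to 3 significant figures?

70.6

T is at the origin; TC is horizontal with |TC| = 62.2 and C on the −x side, so C = (-62.2, 0.00). T and B share the same x with |TB| = 53.3 and B on the +y side, so B = (0.00, 53.3). The virtual corner opposite T is at (-62.2, 53.3). Since A1 is tangent to CR there, KR ⟂ CR and A1 meets WB tangentially, so KW is at right angles to WB, with radius 8.0, so the center K sits 8.0 in from both sides at K = (-54.2, 45.3). Then |TK| = |K − T| = 70.6.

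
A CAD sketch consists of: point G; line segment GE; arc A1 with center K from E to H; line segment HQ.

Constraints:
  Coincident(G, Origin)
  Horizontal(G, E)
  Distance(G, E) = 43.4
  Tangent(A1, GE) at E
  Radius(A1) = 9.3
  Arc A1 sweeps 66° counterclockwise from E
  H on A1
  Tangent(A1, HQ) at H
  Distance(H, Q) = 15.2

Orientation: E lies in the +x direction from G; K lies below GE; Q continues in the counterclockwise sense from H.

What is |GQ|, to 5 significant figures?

34.661

G is at the origin; G and E share the same y with |GE| = 43.4 and E on the +x side, so E = (43.400, 0.0000). Since A1 is tangent to GE there, KE ⟂ GE, so K = E + (0, -9.3) = (43.400, -9.3000). On A1, E sits at bearing 90° from K; a 66° counterclockwise sweep puts H at bearing 156°, so H = K + 9.3·(cos 156°, sin 156°) = (34.904, -5.5173). Tangency of A1 to HQ means the radius KH is perpendicular to HQ, so HQ runs along (−sin 156°, cos 156°); with |HQ| = 15.2, Q = (28.722, -19.403). Then |GQ| = |Q − G| = 34.661.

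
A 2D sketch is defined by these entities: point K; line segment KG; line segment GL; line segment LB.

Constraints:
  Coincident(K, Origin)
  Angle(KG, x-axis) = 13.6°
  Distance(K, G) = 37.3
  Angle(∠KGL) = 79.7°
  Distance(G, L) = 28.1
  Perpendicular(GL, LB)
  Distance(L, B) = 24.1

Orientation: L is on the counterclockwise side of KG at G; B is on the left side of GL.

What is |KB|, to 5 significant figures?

24.860

K is at the origin; KG runs at 13.6° with length 37.3, so G = 37.3·(cos 13.6°, sin 13.6°) = (36.254, 8.7708). ∠KGL = 79.7°, so GL runs at 13.6° + (180° − 79.7°) = 113.90° from the x-axis; with |GL| = 28.1, L = G + 28.1·(cos 113.90°, sin 113.90°) = (24.870, 34.461). GL is perpendicular to LB; with |LB| = 24.1 on the left of GL, B = L + 24.1·(-0.91425, -0.40514) = (2.8361, 24.697). Then |KB| = |B − K| = 24.860.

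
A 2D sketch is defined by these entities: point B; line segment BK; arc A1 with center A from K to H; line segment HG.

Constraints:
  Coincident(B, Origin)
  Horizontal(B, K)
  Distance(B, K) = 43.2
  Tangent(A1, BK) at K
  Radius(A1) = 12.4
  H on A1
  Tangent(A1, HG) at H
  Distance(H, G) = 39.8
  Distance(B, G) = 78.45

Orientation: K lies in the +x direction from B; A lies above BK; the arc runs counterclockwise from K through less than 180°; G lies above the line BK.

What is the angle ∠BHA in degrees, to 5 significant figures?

17.655°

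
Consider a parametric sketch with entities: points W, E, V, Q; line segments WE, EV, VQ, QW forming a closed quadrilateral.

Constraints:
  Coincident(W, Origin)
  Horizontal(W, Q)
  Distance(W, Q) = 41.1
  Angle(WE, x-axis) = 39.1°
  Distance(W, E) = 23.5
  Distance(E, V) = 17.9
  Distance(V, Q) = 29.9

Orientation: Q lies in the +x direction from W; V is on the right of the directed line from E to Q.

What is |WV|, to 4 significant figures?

11.37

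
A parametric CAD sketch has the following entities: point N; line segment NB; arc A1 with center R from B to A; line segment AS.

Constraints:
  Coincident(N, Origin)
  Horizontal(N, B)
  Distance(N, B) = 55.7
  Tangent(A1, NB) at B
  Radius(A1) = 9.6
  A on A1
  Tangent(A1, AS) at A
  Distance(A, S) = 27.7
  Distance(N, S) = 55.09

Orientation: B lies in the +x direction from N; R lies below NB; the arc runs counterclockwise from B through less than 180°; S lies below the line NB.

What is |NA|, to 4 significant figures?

46.92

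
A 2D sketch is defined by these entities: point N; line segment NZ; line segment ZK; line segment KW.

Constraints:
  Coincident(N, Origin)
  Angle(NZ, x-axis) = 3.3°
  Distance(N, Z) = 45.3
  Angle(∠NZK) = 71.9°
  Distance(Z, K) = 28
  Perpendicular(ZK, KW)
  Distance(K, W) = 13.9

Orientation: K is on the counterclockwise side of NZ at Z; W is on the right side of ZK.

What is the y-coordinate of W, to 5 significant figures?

33.749

∠NZK = 71.9°, so ZK runs at 3.3° + (180° − 71.9°) = 111.40° from the x-axis; with |ZK| = 28.0, K = Z + 28.0·(cos 111.40°, sin 111.40°) = (35.008, 28.677). The perpendicularity gives KW at right angles to ZK; with |KW| = 13.9 on the right of ZK, W = K + 13.9·(0.93106, 0.36488) = (47.950, 33.749). So W.y = 33.749.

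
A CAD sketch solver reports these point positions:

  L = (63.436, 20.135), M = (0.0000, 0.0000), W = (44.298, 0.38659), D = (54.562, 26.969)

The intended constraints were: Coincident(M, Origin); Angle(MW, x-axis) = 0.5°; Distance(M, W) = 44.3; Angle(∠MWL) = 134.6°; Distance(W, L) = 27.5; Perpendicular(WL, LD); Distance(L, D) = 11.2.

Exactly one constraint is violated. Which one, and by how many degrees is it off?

Perpendicular(WL, LD) — off by 6.50°.

M = (0.00, 0.00) ✓; MW at 0.5000° ✓; |MW| = 44.30 ✓; ∠MWL = 134.6° ✓; |WL| = 27.50 ✓; ∠(WL, LD) = 96.50° ✗; |LD| = 11.20 ✓.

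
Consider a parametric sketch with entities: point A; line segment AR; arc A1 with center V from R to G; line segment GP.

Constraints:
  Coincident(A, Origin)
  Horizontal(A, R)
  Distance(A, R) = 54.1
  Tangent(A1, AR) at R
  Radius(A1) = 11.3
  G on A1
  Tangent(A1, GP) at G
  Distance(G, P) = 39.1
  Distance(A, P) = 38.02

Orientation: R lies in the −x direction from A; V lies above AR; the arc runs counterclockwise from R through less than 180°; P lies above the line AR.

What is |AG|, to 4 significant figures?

45.88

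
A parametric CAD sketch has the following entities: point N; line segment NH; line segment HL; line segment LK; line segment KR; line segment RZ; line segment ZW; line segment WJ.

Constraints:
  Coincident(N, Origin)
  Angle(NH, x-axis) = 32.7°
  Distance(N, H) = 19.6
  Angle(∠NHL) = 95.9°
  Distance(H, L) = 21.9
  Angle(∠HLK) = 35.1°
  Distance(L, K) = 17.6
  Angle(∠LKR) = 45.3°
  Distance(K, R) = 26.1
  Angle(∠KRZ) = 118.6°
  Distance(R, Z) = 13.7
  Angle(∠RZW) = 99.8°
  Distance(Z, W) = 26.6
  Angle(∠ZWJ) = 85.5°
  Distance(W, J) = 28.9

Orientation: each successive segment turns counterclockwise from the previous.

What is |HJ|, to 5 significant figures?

18.871

N is at the origin; NH runs at 32.7° with length 19.6, so H = (16.494, 10.589). ∠NHL = 95.9° gives HL at 116.80° from the x-axis; with |HL| = 21.9, L = (6.6194, 30.136). ∠HLK = 35.1° gives LK at -98.300° from the x-axis; with |LK| = 17.6, K = (4.0787, 12.721). ∠LKR = 45.3° gives KR at 36.400° from the x-axis; with |KR| = 26.1, R = (25.086, 28.209). ∠KRZ = 118.6° gives RZ at 97.800° from the x-axis; with |RZ| = 13.7, Z = (23.227, 41.782). ∠RZW = 99.8° gives ZW at 178.00° from the x-axis; with |ZW| = 26.6, W = (-3.3566, 42.710). ∠ZWJ = 85.5° gives WJ at -87.500° from the x-axis; with |WJ| = 28.9, J = (-2.0960, 13.838). Then |HJ| = |J − H| = 18.871.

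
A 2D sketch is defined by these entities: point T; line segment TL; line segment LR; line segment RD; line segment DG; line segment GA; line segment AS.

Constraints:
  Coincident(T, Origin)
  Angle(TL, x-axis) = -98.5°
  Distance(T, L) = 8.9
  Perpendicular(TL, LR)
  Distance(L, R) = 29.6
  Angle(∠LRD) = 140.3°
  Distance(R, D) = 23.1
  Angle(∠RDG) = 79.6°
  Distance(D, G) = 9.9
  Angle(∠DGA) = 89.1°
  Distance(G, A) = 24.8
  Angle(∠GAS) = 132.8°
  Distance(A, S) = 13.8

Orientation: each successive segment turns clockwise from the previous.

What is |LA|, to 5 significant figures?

24.240

T is at the origin; TL runs at -98.5° with length 8.9, so L = (-1.3155, -8.8022). The perpendicularity gives LR at right angles to TL, so LR runs at 171.50°; with |LR| = 29.6, R = (-30.590, -4.4271). ∠LRD = 140.3° gives RD at 131.80° from the x-axis; with |RD| = 23.1, D = (-45.987, 12.793). ∠RDG = 79.6° gives DG at 31.400° from the x-axis; with |DG| = 9.9, G = (-37.537, 17.951). ∠DGA = 89.1° gives GA at -59.500° from the x-axis; with |GA| = 24.8, A = (-24.950, -3.4170). Then |LA| = |A − L| = 24.240.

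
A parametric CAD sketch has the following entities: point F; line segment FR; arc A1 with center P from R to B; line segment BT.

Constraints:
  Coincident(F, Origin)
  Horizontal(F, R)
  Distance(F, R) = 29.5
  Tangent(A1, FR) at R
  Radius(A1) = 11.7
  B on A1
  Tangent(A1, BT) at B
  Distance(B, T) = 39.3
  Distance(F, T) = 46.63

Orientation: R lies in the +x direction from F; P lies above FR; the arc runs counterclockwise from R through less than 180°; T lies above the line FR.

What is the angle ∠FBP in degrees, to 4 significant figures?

20.54°

Checks: ∠(PR, RF) = 90.00° ✓; |PB| = 11.70 ✓; ∠(PB, BT) = 90.00° ✓; |BT| = 39.30 ✓; |FT| = 46.63 ✓.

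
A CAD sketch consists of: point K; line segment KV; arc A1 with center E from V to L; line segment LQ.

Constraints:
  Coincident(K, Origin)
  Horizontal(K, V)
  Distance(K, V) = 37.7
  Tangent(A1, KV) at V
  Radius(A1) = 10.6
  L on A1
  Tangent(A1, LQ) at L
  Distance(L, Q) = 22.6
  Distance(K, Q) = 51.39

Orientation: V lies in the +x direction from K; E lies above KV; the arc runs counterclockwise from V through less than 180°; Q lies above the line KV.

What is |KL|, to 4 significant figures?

49.61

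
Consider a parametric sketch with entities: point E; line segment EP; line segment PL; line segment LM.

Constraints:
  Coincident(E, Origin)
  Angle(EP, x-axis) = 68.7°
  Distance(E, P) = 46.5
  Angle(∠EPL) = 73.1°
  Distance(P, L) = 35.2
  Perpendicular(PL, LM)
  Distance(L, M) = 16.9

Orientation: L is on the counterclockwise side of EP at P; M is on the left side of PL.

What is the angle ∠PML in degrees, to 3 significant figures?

64.4°

E is at the origin; EP runs at 68.7° with length 46.5, so P = 46.5·(cos 68.7°, sin 68.7°) = (16.9, 43.3). ∠EPL = 73.1°, so PL runs at 68.7° + (180° − 73.1°) = 176° from the x-axis; with |PL| = 35.2, L = P + 35.2·(cos 176°, sin 176°) = (-18.2, 46.0). The perpendicularity gives LM at right angles to PL; with |LM| = 16.9 on the left of PL, M = L + 16.9·(-0.0767, -0.997) = (-19.5, 29.2). Then cos ∠PML = MP·ML / (|MP||ML|), giving 64.4°.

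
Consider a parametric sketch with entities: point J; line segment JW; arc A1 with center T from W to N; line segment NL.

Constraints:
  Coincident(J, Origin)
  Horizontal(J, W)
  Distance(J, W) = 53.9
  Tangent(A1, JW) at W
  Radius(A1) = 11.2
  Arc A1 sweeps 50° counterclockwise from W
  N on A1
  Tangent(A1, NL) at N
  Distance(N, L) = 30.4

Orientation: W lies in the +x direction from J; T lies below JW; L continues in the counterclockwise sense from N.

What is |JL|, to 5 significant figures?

37.540

J is at the origin; J and W share the same y with |JW| = 53.9 and W on the +x side, so W = (53.900, 0.0000). A1 meets JW tangentially, so TW is at right angles to JW, so T = W + (0, -11.2) = (53.900, -11.200). On A1, W sits at bearing 90° from T; a 50° counterclockwise sweep puts N at bearing 140°, so N = T + 11.2·(cos 140°, sin 140°) = (45.320, -4.0008). A1 meets NL tangentially, so TN is at right angles to NL, so NL runs along (−sin 140°, cos 140°); with |NL| = 30.4, L = (25.780, -27.289). Then |JL| = |L − J| = 37.540.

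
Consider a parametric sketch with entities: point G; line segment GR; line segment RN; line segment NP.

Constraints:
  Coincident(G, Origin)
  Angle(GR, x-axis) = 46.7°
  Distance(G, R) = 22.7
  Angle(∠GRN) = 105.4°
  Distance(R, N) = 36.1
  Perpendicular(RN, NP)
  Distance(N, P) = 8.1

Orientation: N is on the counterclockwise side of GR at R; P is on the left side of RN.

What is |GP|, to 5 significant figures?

44.326

G is at the origin; GR runs at 46.7° with length 22.7, so R = 22.7·(cos 46.7°, sin 46.7°) = (15.568, 16.520). ∠GRN = 105.4°, so RN runs at 46.7° + (180° − 105.4°) = 121.30° from the x-axis; with |RN| = 36.1, N = R + 36.1·(cos 121.30°, sin 121.30°) = (-3.1866, 47.366). RN is perpendicular to NP; with |NP| = 8.1 on the left of RN, P = N + 8.1·(-0.85446, -0.51952) = (-10.108, 43.158). Then |GP| = |P − G| = 44.326.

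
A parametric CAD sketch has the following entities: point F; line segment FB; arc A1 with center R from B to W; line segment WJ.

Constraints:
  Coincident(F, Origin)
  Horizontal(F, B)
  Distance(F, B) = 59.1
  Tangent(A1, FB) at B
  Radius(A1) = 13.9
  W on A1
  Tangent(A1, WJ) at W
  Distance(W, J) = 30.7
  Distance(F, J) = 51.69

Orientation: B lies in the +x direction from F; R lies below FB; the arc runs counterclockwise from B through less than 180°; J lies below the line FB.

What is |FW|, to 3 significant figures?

47.0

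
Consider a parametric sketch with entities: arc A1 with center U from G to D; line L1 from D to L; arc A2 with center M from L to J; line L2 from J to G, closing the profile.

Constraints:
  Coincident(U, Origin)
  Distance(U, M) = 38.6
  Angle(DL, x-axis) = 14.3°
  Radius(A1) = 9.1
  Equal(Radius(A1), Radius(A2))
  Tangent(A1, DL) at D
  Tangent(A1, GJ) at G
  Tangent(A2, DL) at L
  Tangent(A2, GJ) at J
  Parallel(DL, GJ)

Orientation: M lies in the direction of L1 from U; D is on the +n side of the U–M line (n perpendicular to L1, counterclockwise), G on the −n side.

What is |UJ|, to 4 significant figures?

39.66

Tangency of A1 to both parallel lines with radius 9.1 puts D and G at U ± 9.1·n: D = (-2.248, 8.818), G = (2.248, -8.818). Equal radii place L and J the same way about M: L = M + 9.1·n = (35.16, 18.35), J = M − 9.1·n = (39.65, 0.7161). Then |UJ| = |J − U| = 39.66.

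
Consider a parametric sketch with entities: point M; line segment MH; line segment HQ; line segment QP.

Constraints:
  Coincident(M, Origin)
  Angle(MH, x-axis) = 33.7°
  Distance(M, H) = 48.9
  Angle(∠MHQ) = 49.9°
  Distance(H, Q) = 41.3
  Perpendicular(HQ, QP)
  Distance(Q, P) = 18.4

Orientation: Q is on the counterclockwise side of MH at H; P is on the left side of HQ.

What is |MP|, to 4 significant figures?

21.38

M is at the origin; MH runs at 33.7° with length 48.9, so H = 48.9·(cos 33.7°, sin 33.7°) = (40.68, 27.13). ∠MHQ = 49.9°, so HQ runs at 33.7° + (180° − 49.9°) = 163.8° from the x-axis; with |HQ| = 41.3, Q = H + 41.3·(cos 163.8°, sin 163.8°) = (1.022, 38.65). HQ ⟂ QP; with |QP| = 18.4 on the left of HQ, P = Q + 18.4·(-0.2790, -0.9603) = (-4.111, 20.98). Then |MP| = |P − M| = 21.38.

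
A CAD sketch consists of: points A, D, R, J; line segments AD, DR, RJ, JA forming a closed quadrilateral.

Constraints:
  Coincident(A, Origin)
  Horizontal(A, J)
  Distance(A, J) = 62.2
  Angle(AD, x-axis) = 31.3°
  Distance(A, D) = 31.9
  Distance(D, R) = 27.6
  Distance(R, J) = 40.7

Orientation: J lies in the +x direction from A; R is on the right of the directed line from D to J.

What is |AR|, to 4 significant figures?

25.30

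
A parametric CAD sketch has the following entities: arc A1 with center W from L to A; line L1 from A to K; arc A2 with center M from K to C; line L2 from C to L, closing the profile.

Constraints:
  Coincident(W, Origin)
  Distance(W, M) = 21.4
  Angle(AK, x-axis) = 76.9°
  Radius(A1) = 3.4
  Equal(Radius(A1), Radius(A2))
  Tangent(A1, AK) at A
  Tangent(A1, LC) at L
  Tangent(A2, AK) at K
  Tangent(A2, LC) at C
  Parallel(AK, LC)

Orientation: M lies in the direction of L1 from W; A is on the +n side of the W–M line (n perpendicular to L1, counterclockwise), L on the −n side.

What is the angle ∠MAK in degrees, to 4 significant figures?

9.028°

The slot axis is L1's direction at 76.9°, so u = (cos 76.9°, sin 76.9°) = (0.2267, 0.9740) and n = (−sin 76.9°, cos 76.9°) = (-0.9740, 0.2267). W is at the origin and M lies 21.4 along u from W, so M = 21.4·u = (4.850, 20.84). Tangency of A1 to both parallel lines with radius 3.4 puts A and L at W ± 3.4·n: A = (-3.312, 0.7706), L = (3.312, -0.7706). Equal radii place K and C the same way about M: K = M + 3.4·n = (1.539, 21.61), C = M − 3.4·n = (8.162, 20.07). Then cos ∠MAK = AM·AK / (|AM||AK|), giving 9.028°.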